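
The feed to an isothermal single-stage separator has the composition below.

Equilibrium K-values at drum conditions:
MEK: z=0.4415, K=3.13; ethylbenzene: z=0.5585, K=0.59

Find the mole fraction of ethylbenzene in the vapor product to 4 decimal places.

y_ethylbenzene = 0.4948

Material balance + equilibrium reduce to Σ zᵢ(Kᵢ−1)/(1+β(Kᵢ−1)) = 0.
Check two-phase: ΣzᵢKᵢ = 1.7114 > 1 and Σzᵢ/Kᵢ = 1.0877 > 1, so g(0) = 0.7114 > 0 and g(1) = -0.0877 < 0.
Newton–Raphson from β = 0.5:
  β = 0.5000: g = 0.16737, g' = -0.6183 → β = 0.7707
  β = 0.7707: g = 0.02123, g' = -0.4877 → β = 0.8142
  β = 0.8142: g = 0.00019, g' = -0.4795 → β = 0.8146
Converged at β = 0.8146.
Compositions from xᵢ = zᵢ/(1+β(Kᵢ−1)), yᵢ = Kᵢxᵢ:
  MEK: x = 0.1614, y = 0.5052
  ethylbenzene: x = 0.8386, y = 0.4948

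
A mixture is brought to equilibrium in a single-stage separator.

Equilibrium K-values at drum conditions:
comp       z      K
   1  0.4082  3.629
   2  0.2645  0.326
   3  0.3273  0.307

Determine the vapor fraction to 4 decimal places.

ψ = 0.3712

Material balance + equilibrium reduce to Σ zᵢ(Kᵢ−1)/(1+ψ(Kᵢ−1)) = 0.
g(0) = ΣzᵢKᵢ − 1 = 0.6681 and g(1) = 1 − Σzᵢ/Kᵢ = -0.9900, so a root lies in (0, 1).
Newton iteration, ψ⁰ = 0.5:
  ψ = 0.5000: g = -0.15230, g' = -1.1681 → ψ = 0.3696
  ψ = 0.3696: g = 0.00194, g' = -1.2229 → ψ = 0.3712
Converged at ψ = 0.3712.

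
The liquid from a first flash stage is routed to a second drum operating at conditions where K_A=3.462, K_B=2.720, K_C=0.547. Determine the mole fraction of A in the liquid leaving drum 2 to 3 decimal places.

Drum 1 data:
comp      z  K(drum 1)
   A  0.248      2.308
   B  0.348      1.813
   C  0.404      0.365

x_A (drum 2) = 0.062

Drum 1:
Rachford–Rice: g(ψ₁) = Σ zᵢ(Kᵢ−1)/(1+ψ₁(Kᵢ−1)) = 0.
g(0) = ΣzᵢKᵢ − 1 = 0.351 and g(1) = 1 − Σzᵢ/Kᵢ = -0.406, so a root lies in (0, 1).
Newton–Raphson from ψ₁ = 0.39:
  ψ₁ = 0.390: g = 0.0886, g' = -0.606 → ψ₁ = 0.536
  ψ₁ = 0.536: g = -0.0013, g' = -0.633 → ψ₁ = 0.534
Converged at ψ₁ = 0.534.
Drum-1 compositions:
  A: x = 0.146, y = 0.337
  B: x = 0.243, y = 0.440
  C: x = 0.611, y = 0.223
Drum-2 feed = drum-1 liquid: z₂ = (0.1460, 0.2426, 0.6114).
Drum 2:
Rachford–Rice: g(ψ₂) = Σ zᵢ(Kᵢ−1)/(1+ψ₂(Kᵢ−1)) = 0.
Check two-phase: ΣzᵢKᵢ = 1.500 > 1 and Σzᵢ/Kᵢ = 1.249 > 1, so g(0) = 0.500 > 0 and g(1) = -0.249 < 0.
Iterate (Newton) starting at ψ₂ = 0.68:
  ψ₂ = 0.680: g = -0.0735, g' = -0.538 → ψ₂ = 0.543
  ψ₂ = 0.543: g = 0.0020, g' = -0.574 → ψ₂ = 0.547
Converged at ψ₂ = 0.547.
  A: x = 0.062, y = 0.215
  B: x = 0.125, y = 0.340
  C: x = 0.813, y = 0.445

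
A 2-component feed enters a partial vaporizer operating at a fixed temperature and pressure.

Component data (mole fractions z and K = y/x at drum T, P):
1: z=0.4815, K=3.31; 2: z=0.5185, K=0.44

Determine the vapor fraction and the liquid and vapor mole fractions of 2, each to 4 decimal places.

ψ = 0.6354, x_2 = 0.8049, y_2 = 0.3541

Rachford–Rice: g(ψ) = Σ zᵢ(Kᵢ−1)/(1+ψ(Kᵢ−1)) = 0.
Feasibility: ΣzᵢKᵢ = 1.8219, Σzᵢ/Kᵢ = 1.3239 — both > 1, two phases present.
Iterate (Newton) starting at ψ = 0.5:
  ψ = 0.5000: g = 0.11285, g' = -0.8669 → ψ = 0.6302
  ψ = 0.6302: g = 0.00422, g' = -0.8144 → ψ = 0.6354
Converged at ψ = 0.6354.
Compositions from xᵢ = zᵢ/(1+ψ(Kᵢ−1)), yᵢ = Kᵢxᵢ:
  1: x = 0.1951, y = 0.6459
  2: x = 0.8049, y = 0.3541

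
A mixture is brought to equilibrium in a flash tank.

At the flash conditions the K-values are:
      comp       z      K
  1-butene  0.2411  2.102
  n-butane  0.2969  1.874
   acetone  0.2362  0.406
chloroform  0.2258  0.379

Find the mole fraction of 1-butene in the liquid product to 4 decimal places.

Material balance + equilibrium reduce to Σ zᵢ(Kᵢ−1)/(1+V/F(Kᵢ−1)) = 0.
g(0) = ΣzᵢKᵢ − 1 = 0.2447 and g(1) = 1 − Σzᵢ/Kᵢ = -0.4507, so a root lies in (0, 1).
Iterate (Newton) starting at V/F = 0.39:
  V/F = 0.3900: g = 0.01171, g' = -0.5622 → V/F = 0.4108
Converged at V/F = 0.4108.
Compositions from xᵢ = zᵢ/(1+V/F(Kᵢ−1)), yᵢ = Kᵢxᵢ:
  1-butene: x = 0.1660, y = 0.3489
  n-butane: x = 0.2185, y = 0.4094
  acetone: x = 0.3124, y = 0.1269
  chloroform: x = 0.3031, y = 0.1149

x_1-butene = 0.1660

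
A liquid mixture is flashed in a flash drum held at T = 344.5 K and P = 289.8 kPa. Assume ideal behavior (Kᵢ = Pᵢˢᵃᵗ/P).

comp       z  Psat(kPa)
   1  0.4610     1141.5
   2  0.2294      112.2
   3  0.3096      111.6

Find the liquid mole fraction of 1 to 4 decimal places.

x_1 = 0.1728

Raoult's law: Kᵢ = Pᵢˢᵃᵗ/P = Pᵢˢᵃᵗ/289.8.
  K_1 = 1141.5/289.8 = 3.938923, K_2 = 112.2/289.8 = 0.387164, K_3 = 111.6/289.8 = 0.385093
Let β = V/F and solve Σ zᵢ(Kᵢ−1)/(1+β(Kᵢ−1)) = 0.
Check two-phase: ΣzᵢKᵢ = 2.0239 > 1 and Σzᵢ/Kᵢ = 1.5135 > 1, so g(0) = 1.0239 > 0 and g(1) = -0.5135 < 0.
Newton iteration, β⁰ = 0.5:
  β = 0.5000: g = 0.07105, g' = -1.0761 → β = 0.5660
  β = 0.5660: g = 0.00140, g' = -1.0387 → β = 0.5674
Converged at β = 0.5674.
Compositions from xᵢ = zᵢ/(1+β(Kᵢ−1)), yᵢ = Kᵢxᵢ:
  1: x = 0.1728, y = 0.6807
  2: x = 0.3517, y = 0.1362
  3: x = 0.4755, y = 0.1831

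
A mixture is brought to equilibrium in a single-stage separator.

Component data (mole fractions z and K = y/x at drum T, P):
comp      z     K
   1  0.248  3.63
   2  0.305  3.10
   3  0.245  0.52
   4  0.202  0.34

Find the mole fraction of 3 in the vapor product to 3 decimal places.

Iterate (Newton) starting at ψ = 0.37:
  ψ = 0.370: g = 0.3716, g' = -1.104 → ψ = 0.707
  ψ = 0.707: g = 0.0583, g' = -0.866 → ψ = 0.774
  ψ = 0.774: g = -0.0007, g' = -0.892 → ψ = 0.773
Converged at ψ = 0.773.
Compositions from xᵢ = zᵢ/(1+ψ(Kᵢ−1)), yᵢ = Kᵢxᵢ:
  1: x = 0.082, y = 0.297
  2: x = 0.116, y = 0.360
  3: x = 0.390, y = 0.203
  4: x = 0.412, y = 0.140

y_3 = 0.203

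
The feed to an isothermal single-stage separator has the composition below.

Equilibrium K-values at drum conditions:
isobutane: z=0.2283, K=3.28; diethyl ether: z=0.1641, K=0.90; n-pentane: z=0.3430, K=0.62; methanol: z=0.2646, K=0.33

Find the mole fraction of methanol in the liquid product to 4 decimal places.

Material balance + equilibrium reduce to Σ zᵢ(Kᵢ−1)/(1+V/F(Kᵢ−1)) = 0.
Feasibility: ΣzᵢKᵢ = 1.1965, Σzᵢ/Kᵢ = 1.6070 — both > 1, two phases present.
Iterate (Newton) starting at V/F = 0.61:
  V/F = 0.6100: g = -0.26924, g' = -0.6331 → V/F = 0.1848
  V/F = 0.1848: g = 0.00702, g' = -0.8013 → V/F = 0.1935
  V/F = 0.1935: g = 0.00006, g' = -0.7876 → V/F = 0.1936
Converged at V/F = 0.1936.
Compositions from xᵢ = zᵢ/(1+V/F(Kᵢ−1)), yᵢ = Kᵢxᵢ:
  isobutane: x = 0.1584, y = 0.5195
  diethyl ether: x = 0.1673, y = 0.1506
  n-pentane: x = 0.3702, y = 0.2295
  methanol: x = 0.3040, y = 0.1003

x_methanol = 0.3040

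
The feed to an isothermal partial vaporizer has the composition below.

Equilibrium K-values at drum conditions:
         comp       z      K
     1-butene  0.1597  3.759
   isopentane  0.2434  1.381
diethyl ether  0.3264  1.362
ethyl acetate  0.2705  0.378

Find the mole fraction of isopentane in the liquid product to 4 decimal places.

Rachford–Rice: g(ψ) = Σ zᵢ(Kᵢ−1)/(1+ψ(Kᵢ−1)) = 0.
g(0) = ΣzᵢKᵢ − 1 = 0.4833 and g(1) = 1 − Σzᵢ/Kᵢ = -0.1740, so a root lies in (0, 1).
Newton–Raphson from ψ = 0.41:
  ψ = 0.4100: g = 0.16399, g' = -0.5151 → ψ = 0.7284
  ψ = 0.7284: g = 0.00488, g' = -0.5325 → ψ = 0.7375
Converged at ψ = 0.7375.
Compositions from xᵢ = zᵢ/(1+ψ(Kᵢ−1)), yᵢ = Kᵢxᵢ:
  1-butene: x = 0.0526, y = 0.1978
  isopentane: x = 0.1900, y = 0.2624
  diethyl ether: x = 0.2576, y = 0.3509
  ethyl acetate: x = 0.4997, y = 0.1889

x_isopentane = 0.1900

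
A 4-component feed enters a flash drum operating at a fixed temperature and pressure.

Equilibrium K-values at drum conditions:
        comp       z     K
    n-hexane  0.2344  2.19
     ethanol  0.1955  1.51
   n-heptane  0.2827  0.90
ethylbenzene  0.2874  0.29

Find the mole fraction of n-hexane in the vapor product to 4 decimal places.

y_n-hexane = 0.3757

Rachford–Rice: g(ψ) = Σ zᵢ(Kᵢ−1)/(1+ψ(Kᵢ−1)) = 0.
Check two-phase: ΣzᵢKᵢ = 1.1463 > 1 and Σzᵢ/Kᵢ = 1.5416 > 1, so g(0) = 0.1463 > 0 and g(1) = -0.5416 < 0.
Iterate (Newton) starting at ψ = 0.5:
  ψ = 0.5000: g = -0.09179, g' = -0.5141 → ψ = 0.3215
  ψ = 0.3215: g = -0.00619, g' = -0.4575 → ψ = 0.3079
Converged at ψ = 0.3079.
Compositions from xᵢ = zᵢ/(1+ψ(Kᵢ−1)), yᵢ = Kᵢxᵢ:
  n-hexane: x = 0.1715, y = 0.3757
  ethanol: x = 0.1690, y = 0.2551
  n-heptane: x = 0.2917, y = 0.2625
  ethylbenzene: x = 0.3678, y = 0.1067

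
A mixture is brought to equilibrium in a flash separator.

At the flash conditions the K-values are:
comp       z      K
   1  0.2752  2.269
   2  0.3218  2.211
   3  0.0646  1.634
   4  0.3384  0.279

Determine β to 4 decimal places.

Material balance + equilibrium reduce to Σ zᵢ(Kᵢ−1)/(1+β(Kᵢ−1)) = 0.
Feasibility: ΣzᵢKᵢ = 1.5359, Σzᵢ/Kᵢ = 1.5193 — both > 1, two phases present.
Iterate (Newton) starting at β = 0.49:
  β = 0.4900: g = 0.11388, g' = -0.7901 → β = 0.6341
  β = 0.6341: g = -0.00636, g' = -0.8974 → β = 0.6270
Converged at β = 0.6270.

β = 0.6270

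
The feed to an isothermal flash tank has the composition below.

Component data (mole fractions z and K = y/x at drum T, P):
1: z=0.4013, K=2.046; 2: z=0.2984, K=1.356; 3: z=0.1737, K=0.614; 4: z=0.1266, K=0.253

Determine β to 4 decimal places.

β = 0.7664

Let β = V/F and solve Σ zᵢ(Kᵢ−1)/(1+β(Kᵢ−1)) = 0.
Check two-phase: ΣzᵢKᵢ = 1.3644 > 1 and Σzᵢ/Kᵢ = 1.1995 > 1, so g(0) = 0.3644 > 0 and g(1) = -0.1995 < 0.
Newton–Raphson from β = 0.5:
  β = 0.5000: g = 0.13176, g' = -0.4363 → β = 0.8020
  β = 0.8020: g = -0.02211, g' = -0.6466 → β = 0.7678
  β = 0.7678: g = -0.00084, g' = -0.5991 → β = 0.7664
Converged at β = 0.7664.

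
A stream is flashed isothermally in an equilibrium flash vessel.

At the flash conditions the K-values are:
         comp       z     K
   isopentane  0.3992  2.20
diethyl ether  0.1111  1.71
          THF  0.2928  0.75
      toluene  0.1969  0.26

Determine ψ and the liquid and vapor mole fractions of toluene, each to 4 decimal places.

Let ψ = V/F and solve Σ zᵢ(Kᵢ−1)/(1+ψ(Kᵢ−1)) = 0.
Feasibility: ΣzᵢKᵢ = 1.3390, Σzᵢ/Kᵢ = 1.3941 — both > 1, two phases present.
Newton–Raphson from ψ = 0.5:
  ψ = 0.5000: g = 0.04268, g' = -0.5506 → ψ = 0.5775
  ψ = 0.5775: g = -0.00110, g' = -0.5825 → ψ = 0.5756
Converged at ψ = 0.5756.
Compositions from xᵢ = zᵢ/(1+ψ(Kᵢ−1)), yᵢ = Kᵢxᵢ:
  isopentane: x = 0.2361, y = 0.5194
  diethyl ether: x = 0.0789, y = 0.1349
  THF: x = 0.3420, y = 0.2565
  toluene: x = 0.3430, y = 0.0892

ψ = 0.5756, x_toluene = 0.3430, y_toluene = 0.0892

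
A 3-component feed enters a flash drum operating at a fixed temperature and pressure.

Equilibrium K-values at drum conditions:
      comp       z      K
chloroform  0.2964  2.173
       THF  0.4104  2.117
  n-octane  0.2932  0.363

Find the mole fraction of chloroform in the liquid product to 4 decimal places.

Rachford–Rice: g(β) = Σ zᵢ(Kᵢ−1)/(1+β(Kᵢ−1)) = 0.
g(0) = ΣzᵢKᵢ − 1 = 0.6193 and g(1) = 1 − Σzᵢ/Kᵢ = -0.1380, so a root lies in (0, 1).
Newton–Raphson from β = 0.5:
  β = 0.5000: g = 0.23923, g' = -0.6290 → β = 0.8803
  β = 0.8803: g = -0.02304, g' = -0.8456 → β = 0.8531
  β = 0.8531: g = -0.00054, g' = -0.8068 → β = 0.8524
Converged at β = 0.8524.
Compositions from xᵢ = zᵢ/(1+β(Kᵢ−1)), yᵢ = Kᵢxᵢ:
  chloroform: x = 0.1482, y = 0.3221
  THF: x = 0.2102, y = 0.4451
  n-octane: x = 0.6416, y = 0.2329

x_chloroform = 0.1482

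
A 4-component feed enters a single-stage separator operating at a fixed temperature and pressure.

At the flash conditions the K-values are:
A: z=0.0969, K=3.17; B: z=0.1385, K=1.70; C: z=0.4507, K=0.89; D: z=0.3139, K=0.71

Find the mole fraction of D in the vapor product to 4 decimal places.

y_D = 0.2677

Rachford–Rice: g(V/F) = Σ zᵢ(Kᵢ−1)/(1+V/F(Kᵢ−1)) = 0.
g(0) = ΣzᵢKᵢ − 1 = 0.1666 and g(1) = 1 − Σzᵢ/Kᵢ = -0.0606, so a root lies in (0, 1).
Newton iteration, V/F⁰ = 0.5:
  V/F = 0.5000: g = 0.01373, g' = -0.1844 → V/F = 0.5745
  V/F = 0.5745: g = 0.00059, g' = -0.1691 → V/F = 0.5780
Converged at V/F = 0.5780.
Compositions from xᵢ = zᵢ/(1+V/F(Kᵢ−1)), yᵢ = Kᵢxᵢ:
  A: x = 0.0430, y = 0.1363
  B: x = 0.0986, y = 0.1676
  C: x = 0.4813, y = 0.4284
  D: x = 0.3771, y = 0.2677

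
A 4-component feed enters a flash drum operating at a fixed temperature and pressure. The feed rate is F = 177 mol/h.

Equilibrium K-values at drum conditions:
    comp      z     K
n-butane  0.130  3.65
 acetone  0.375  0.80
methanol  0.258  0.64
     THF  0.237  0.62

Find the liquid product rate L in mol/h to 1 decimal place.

L = 157.7 mol/h

Material balance + equilibrium reduce to Σ zᵢ(Kᵢ−1)/(1+β(Kᵢ−1)) = 0.
g(0) = ΣzᵢKᵢ − 1 = 0.087 and g(1) = 1 − Σzᵢ/Kᵢ = -0.290, so a root lies in (0, 1).
Newton iteration, β⁰ = 0.5:
  β = 0.500: g = -0.1596, g' = -0.289 → β = 0.000
  β = 0.000: g = 0.0866, g' = -0.996 → β = 0.087
  β = 0.087: g = 0.0146, g' = -0.691 → β = 0.108
  β = 0.108: g = 0.0005, g' = -0.641 → β = 0.109
Converged at β = 0.109.
Then V = β·F = 0.1090·177 = 19.3 mol/h and L = F − V = 157.7 mol/h.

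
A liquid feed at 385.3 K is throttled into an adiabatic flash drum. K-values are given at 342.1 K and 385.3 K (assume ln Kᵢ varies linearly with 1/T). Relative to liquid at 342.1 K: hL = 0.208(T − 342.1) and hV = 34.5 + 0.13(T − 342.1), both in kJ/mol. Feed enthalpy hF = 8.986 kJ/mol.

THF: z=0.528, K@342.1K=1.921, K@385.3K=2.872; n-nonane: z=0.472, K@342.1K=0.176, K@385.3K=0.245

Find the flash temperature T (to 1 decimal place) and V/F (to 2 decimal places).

T = 350.1 K, V/F = 0.22

Adiabatic flash: solve Rachford–Rice at each trial T, then check hF = ψ·hV(T) + (1−ψ)·hL(T).
  T = 342.1 K: K = (1.921, 0.176), RR gives ψ = 0.128, H_out = 4.426 kJ/mol
  T = 385.3 K: K = (2.872, 0.245), RR gives ψ = 0.447, H_out = 22.907 kJ/mol
  T = 363.7 K: K = (2.377, 0.210), RR gives ψ = 0.325, H_out = 15.169 kJ/mol
  T = 352.9 K: K = (2.144, 0.193), RR gives ψ = 0.241, H_out = 10.369 kJ/mol
  T = 347.5 K: K = (2.031, 0.184), RR gives ψ = 0.190, H_out = 7.581 kJ/mol
  T = 350.2 K: K = (2.087, 0.188), RR gives ψ = 0.216, H_out = 9.015 kJ/mol
  T = 348.9 K: K = (2.060, 0.186), RR gives ψ = 0.204, H_out = 8.335 kJ/mol
Linear interpolation between T = 348.9 (H_out = 8.335) and T = 350.2 (H_out = 9.015) on hF = 8.986 gives T ≈ 350.1 K, at which ψ = 0.22.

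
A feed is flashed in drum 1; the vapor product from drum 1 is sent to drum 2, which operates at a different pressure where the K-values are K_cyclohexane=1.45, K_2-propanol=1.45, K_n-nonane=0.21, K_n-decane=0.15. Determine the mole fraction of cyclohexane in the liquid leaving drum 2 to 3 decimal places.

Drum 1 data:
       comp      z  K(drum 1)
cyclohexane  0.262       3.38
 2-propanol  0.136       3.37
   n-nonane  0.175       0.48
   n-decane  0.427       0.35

x_cyclohexane (drum 2) = 0.427

Drum 1:
Rachford–Rice: g(ψ₁) = Σ zᵢ(Kᵢ−1)/(1+ψ₁(Kᵢ−1)) = 0.
g(0) = ΣzᵢKᵢ − 1 = 0.577 and g(1) = 1 − Σzᵢ/Kᵢ = -0.702, so a root lies in (0, 1).
Iterate (Newton) starting at ψ₁ = 0.54:
  ψ₁ = 0.540: g = -0.1399, g' = -0.951 → ψ₁ = 0.393
  ψ₁ = 0.393: g = 0.0021, g' = -1.001 → ψ₁ = 0.395
Converged at ψ₁ = 0.395.
Drum-1 compositions:
  cyclohexane: x = 0.135, y = 0.456
  2-propanol: x = 0.070, y = 0.237
  n-nonane: x = 0.220, y = 0.106
  n-decane: x = 0.574, y = 0.201
Drum-2 feed = drum-1 vapor: z₂ = (0.4565, 0.2367, 0.1057, 0.2011).
Drum 2:
Let ψ₂ = V/F and solve Σ zᵢ(Kᵢ−1)/(1+ψ₂(Kᵢ−1)) = 0.
Feasibility: ΣzᵢKᵢ = 1.058, Σzᵢ/Kᵢ = 2.322 — both > 1, two phases present.
Newton iteration, ψ₂⁰ = 0.5:
  ψ₂ = 0.500: g = -0.1806, g' = -0.713 → ψ₂ = 0.247
  ψ₂ = 0.247: g = -0.0392, g' = -0.448 → ψ₂ = 0.159
  ψ₂ = 0.159: g = -0.0021, g' = -0.403 → ψ₂ = 0.154
Converged at ψ₂ = 0.154.
  cyclohexane: x = 0.427, y = 0.619
  2-propanol: x = 0.221, y = 0.321
  n-nonane: x = 0.120, y = 0.025
  n-decane: x = 0.231, y = 0.035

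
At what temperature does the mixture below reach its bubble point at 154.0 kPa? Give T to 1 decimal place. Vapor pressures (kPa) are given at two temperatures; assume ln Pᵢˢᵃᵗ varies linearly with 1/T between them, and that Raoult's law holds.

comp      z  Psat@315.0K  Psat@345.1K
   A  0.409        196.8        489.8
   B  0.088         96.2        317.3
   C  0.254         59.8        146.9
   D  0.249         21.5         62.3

Bubble-point temperature: ΣzᵢPᵢˢᵃᵗ(T) = P. Interpolate ln Pᵢˢᵃᵗ = aᵢ + bᵢ/T.
  T = 315.0 K: ΣzᵢPᵢˢᵃᵗ = 109.50 kPa
  T = 345.1 K: ΣzᵢPᵢˢᵃᵗ = 281.08 kPa
  T = 330.1 K: ΣzᵢPᵢˢᵃᵗ = 179.37 kPa
  T = 322.6 K: ΣzᵢPᵢˢᵃᵗ = 141.15 kPa
  T = 326.4 K: ΣzᵢPᵢˢᵃᵗ = 159.58 kPa
  T = 324.5 K: ΣzᵢPᵢˢᵃᵗ = 150.14 kPa
Interpolating between 324.5 K and 326.4 K gives T ≈ 325.3 K.

T = 325.3 K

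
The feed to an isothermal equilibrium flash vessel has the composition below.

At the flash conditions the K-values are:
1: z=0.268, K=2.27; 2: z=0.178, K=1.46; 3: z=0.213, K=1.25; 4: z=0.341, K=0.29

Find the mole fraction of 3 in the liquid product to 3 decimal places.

Iterate (Newton) starting at V/F = 0.51:
  V/F = 0.510: g = -0.0594, g' = -0.617 → V/F = 0.414
  V/F = 0.414: g = -0.0026, g' = -0.568 → V/F = 0.409
Converged at V/F = 0.409.
Compositions from xᵢ = zᵢ/(1+V/F(Kᵢ−1)), yᵢ = Kᵢxᵢ:
  1: x = 0.176, y = 0.400
  2: x = 0.150, y = 0.219
  3: x = 0.193, y = 0.242
  4: x = 0.481, y = 0.139

x_3 = 0.193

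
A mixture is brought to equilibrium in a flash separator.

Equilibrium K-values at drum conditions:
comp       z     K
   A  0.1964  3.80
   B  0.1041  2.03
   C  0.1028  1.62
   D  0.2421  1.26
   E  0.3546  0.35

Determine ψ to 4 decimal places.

Let ψ = V/F and solve Σ zᵢ(Kᵢ−1)/(1+ψ(Kᵢ−1)) = 0.
Feasibility: ΣzᵢKᵢ = 1.5533, Σzᵢ/Kᵢ = 1.3717 — both > 1, two phases present.
Iterate (Newton) starting at ψ = 0.5:
  ψ = 0.5000: g = 0.06280, g' = -0.6801 → ψ = 0.5923
  ψ = 0.5923: g = -0.00019, g' = -0.6900 → ψ = 0.5921
Converged at ψ = 0.5921.

ψ = 0.5921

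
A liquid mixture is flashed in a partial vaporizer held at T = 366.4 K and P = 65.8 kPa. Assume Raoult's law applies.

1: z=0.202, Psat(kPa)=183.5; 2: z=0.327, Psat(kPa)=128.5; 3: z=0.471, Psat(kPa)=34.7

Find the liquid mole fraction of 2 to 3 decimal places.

Raoult's law: Kᵢ = Pᵢˢᵃᵗ/P = Pᵢˢᵃᵗ/65.8.
  K_1 = 183.5/65.8 = 2.78875, K_2 = 128.5/65.8 = 1.95289, K_3 = 34.7/65.8 = 0.52736
Newton iteration, V/F⁰ = 0.48:
  V/F = 0.480: g = 0.1203, g' = -0.503 → V/F = 0.719
  V/F = 0.719: g = 0.0057, g' = -0.470 → V/F = 0.731
Converged at V/F = 0.731.
Compositions from xᵢ = zᵢ/(1+V/F(Kᵢ−1)), yᵢ = Kᵢxᵢ:
  1: x = 0.088, y = 0.244
  2: x = 0.193, y = 0.376
  3: x = 0.720, y = 0.380

x_2 = 0.193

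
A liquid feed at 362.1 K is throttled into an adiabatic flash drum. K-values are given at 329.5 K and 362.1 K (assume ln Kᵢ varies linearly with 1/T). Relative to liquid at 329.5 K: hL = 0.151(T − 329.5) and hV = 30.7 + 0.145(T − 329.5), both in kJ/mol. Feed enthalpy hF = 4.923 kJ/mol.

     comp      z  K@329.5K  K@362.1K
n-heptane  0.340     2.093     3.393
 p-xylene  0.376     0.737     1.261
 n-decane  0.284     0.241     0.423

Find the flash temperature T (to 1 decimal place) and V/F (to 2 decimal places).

Adiabatic flash: solve Rachford–Rice at each trial T, then check hF = ψ·hV(T) + (1−ψ)·hL(T).
  T = 329.5 K: K = (2.093, 0.737, 0.241), RR gives ψ = 0.100, H_out = 3.080 kJ/mol
  T = 362.1 K: K = (3.393, 1.261, 0.423), RR gives ψ = 0.894, H_out = 32.207 kJ/mol
  T = 345.8 K: K = (2.695, 0.976, 0.324), RR gives ψ = 0.522, H_out = 18.425 kJ/mol
  T = 337.6 K: K = (2.381, 0.850, 0.280), RR gives ψ = 0.321, H_out = 11.074 kJ/mol
  T = 333.6 K: K = (2.236, 0.793, 0.260), RR gives ψ = 0.216, H_out = 7.252 kJ/mol
  T = 331.6 K: K = (2.165, 0.765, 0.251), RR gives ψ = 0.161, H_out = 5.255 kJ/mol
Linear interpolation between T = 329.5 (H_out = 3.080) and T = 331.6 (H_out = 5.255) on hF = 4.923 gives T ≈ 331.3 K, at which ψ = 0.15.

T = 331.3 K, V/F = 0.15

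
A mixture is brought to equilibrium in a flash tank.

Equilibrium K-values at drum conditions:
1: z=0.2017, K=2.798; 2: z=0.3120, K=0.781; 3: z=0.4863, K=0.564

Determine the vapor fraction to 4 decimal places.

Let ψ = V/F and solve Σ zᵢ(Kᵢ−1)/(1+ψ(Kᵢ−1)) = 0.
Check two-phase: ΣzᵢKᵢ = 1.0823 > 1 and Σzᵢ/Kᵢ = 1.3338 > 1, so g(0) = 0.0823 > 0 and g(1) = -0.3338 < 0.
Newton–Raphson from ψ = 0.5:
  ψ = 0.5000: g = -0.15689, g' = -0.3509 → ψ = 0.0528
  ψ = 0.0528: g = 0.04504, g' = -0.6560 → ψ = 0.1215
  ψ = 0.1215: g = 0.00356, g' = -0.5581 → ψ = 0.1279
Converged at ψ = 0.1279.

ψ = 0.1279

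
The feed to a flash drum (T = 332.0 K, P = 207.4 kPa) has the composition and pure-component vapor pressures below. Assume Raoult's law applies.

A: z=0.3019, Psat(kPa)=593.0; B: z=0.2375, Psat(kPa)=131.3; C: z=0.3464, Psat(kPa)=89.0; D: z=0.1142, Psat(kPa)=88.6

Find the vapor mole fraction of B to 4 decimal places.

Raoult's law: Kᵢ = Pᵢˢᵃᵗ/P = Pᵢˢᵃᵗ/207.4.
  K_A = 593.0/207.4 = 2.859209, K_B = 131.3/207.4 = 0.633076, K_C = 89.0/207.4 = 0.429122, K_D = 88.6/207.4 = 0.427194
Material balance + equilibrium reduce to Σ zᵢ(Kᵢ−1)/(1+β(Kᵢ−1)) = 0.
Feasibility: ΣzᵢKᵢ = 1.2110, Σzᵢ/Kᵢ = 1.5553 — both > 1, two phases present.
Newton iteration, β⁰ = 0.5:
  β = 0.5000: g = -0.18425, g' = -0.6229 → β = 0.2042
  β = 0.2042: g = 0.01470, g' = -0.7783 → β = 0.2231
  β = 0.2231: g = 0.00021, g' = -0.7568 → β = 0.2234
Converged at β = 0.2234.
Compositions from xᵢ = zᵢ/(1+β(Kᵢ−1)), yᵢ = Kᵢxᵢ:
  A: x = 0.2133, y = 0.6099
  B: x = 0.2587, y = 0.1638
  C: x = 0.3970, y = 0.1704
  D: x = 0.1310, y = 0.0559

y_B = 0.1638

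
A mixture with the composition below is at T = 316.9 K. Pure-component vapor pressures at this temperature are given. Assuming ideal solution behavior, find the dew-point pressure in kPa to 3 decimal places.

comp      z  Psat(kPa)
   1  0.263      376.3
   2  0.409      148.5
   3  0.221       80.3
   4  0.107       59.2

Pdew = 124.801 kPa

At the dew point ψ → 1, so Σzᵢ/Kᵢ = 1 with Kᵢ = Pᵢˢᵃᵗ/P ⇒ 1/P = Σzᵢ/Pᵢˢᵃᵗ.
1/P = 0.263/376.3 + 0.409/148.5 + 0.221/80.3 + 0.107/59.2 = 0.008013 ⇒ P = 124.801 kPa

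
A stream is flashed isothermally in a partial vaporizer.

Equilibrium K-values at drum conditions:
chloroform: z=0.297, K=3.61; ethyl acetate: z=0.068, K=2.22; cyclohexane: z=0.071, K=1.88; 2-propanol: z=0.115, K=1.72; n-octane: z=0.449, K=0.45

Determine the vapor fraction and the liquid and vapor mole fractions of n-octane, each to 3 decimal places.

ψ = 0.716, x_n-octane = 0.741, y_n-octane = 0.333

Rachford–Rice: g(ψ) = Σ zᵢ(Kᵢ−1)/(1+ψ(Kᵢ−1)) = 0.
g(0) = ΣzᵢKᵢ − 1 = 0.756 and g(1) = 1 − Σzᵢ/Kᵢ = -0.215, so a root lies in (0, 1).
Newton iteration, ψ⁰ = 0.5:
  ψ = 0.500: g = 0.1515, g' = -0.737 → ψ = 0.706
  ψ = 0.706: g = 0.0073, g' = -0.690 → ψ = 0.716
Converged at ψ = 0.716.
Compositions from xᵢ = zᵢ/(1+ψ(Kᵢ−1)), yᵢ = Kᵢxᵢ:
  chloroform: x = 0.104, y = 0.374
  ethyl acetate: x = 0.036, y = 0.081
  cyclohexane: x = 0.044, y = 0.082
  2-propanol: x = 0.076, y = 0.131
  n-octane: x = 0.741, y = 0.333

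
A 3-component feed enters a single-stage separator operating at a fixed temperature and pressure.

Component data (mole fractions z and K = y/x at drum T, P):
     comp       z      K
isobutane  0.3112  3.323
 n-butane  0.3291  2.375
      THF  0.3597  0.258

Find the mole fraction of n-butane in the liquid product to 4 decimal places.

Newton–Raphson from ψ = 0.5:
  ψ = 0.5000: g = 0.17829, g' = -1.0785 → ψ = 0.6653
  ψ = 0.6653: g = -0.00679, g' = -1.2013 → ψ = 0.6597
  ψ = 0.6597: g = -0.00002, g' = -1.1928 → ψ = 0.6596
Converged at ψ = 0.6596.
Compositions from xᵢ = zᵢ/(1+ψ(Kᵢ−1)), yᵢ = Kᵢxᵢ:
  isobutane: x = 0.1229, y = 0.4084
  n-butane: x = 0.1726, y = 0.4099
  THF: x = 0.7045, y = 0.1818

x_n-butane = 0.1726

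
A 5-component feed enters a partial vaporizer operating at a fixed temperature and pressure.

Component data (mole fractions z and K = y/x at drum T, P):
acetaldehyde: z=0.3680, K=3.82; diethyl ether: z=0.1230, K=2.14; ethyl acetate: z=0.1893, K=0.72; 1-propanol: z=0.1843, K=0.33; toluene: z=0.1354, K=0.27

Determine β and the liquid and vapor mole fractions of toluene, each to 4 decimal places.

Let β = V/F and solve Σ zᵢ(Kᵢ−1)/(1+β(Kᵢ−1)) = 0.
Feasibility: ΣzᵢKᵢ = 1.9027, Σzᵢ/Kᵢ = 1.4767 — both > 1, two phases present.
Newton iteration, β⁰ = 0.41:
  β = 0.4100: g = 0.20566, g' = -1.0269 → β = 0.6103
  β = 0.6103: g = 0.01300, g' = -0.9439 → β = 0.6241
  β = 0.6241: g = -0.00003, g' = -0.9484 → β = 0.6240
Converged at β = 0.6240.
Compositions from xᵢ = zᵢ/(1+β(Kᵢ−1)), yᵢ = Kᵢxᵢ:
  acetaldehyde: x = 0.1333, y = 0.5094
  diethyl ether: x = 0.0719, y = 0.1538
  ethyl acetate: x = 0.2294, y = 0.1652
  1-propanol: x = 0.3167, y = 0.1045
  toluene: x = 0.2487, y = 0.0671

β = 0.6240, x_toluene = 0.2487, y_toluene = 0.0671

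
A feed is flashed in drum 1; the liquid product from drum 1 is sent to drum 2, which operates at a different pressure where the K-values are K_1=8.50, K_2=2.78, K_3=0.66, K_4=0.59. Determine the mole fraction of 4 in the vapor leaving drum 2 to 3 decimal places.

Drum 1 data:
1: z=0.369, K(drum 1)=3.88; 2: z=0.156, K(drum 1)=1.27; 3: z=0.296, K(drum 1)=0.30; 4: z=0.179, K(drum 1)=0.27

Drum 1:
Rachford–Rice: g(ψ₁) = Σ zᵢ(Kᵢ−1)/(1+ψ₁(Kᵢ−1)) = 0.
g(0) = ΣzᵢKᵢ − 1 = 0.767 and g(1) = 1 − Σzᵢ/Kᵢ = -0.868, so a root lies in (0, 1).
Iterate (Newton) starting at ψ₁ = 0.47:
  ψ₁ = 0.470: g = -0.0188, g' = -1.105 → ψ₁ = 0.453
Converged at ψ₁ = 0.453.
Drum-1 compositions:
  1: x = 0.160, y = 0.621
  2: x = 0.139, y = 0.177
  3: x = 0.433, y = 0.130
  4: x = 0.267, y = 0.072
Drum-2 feed = drum-1 liquid: z₂ = (0.1601, 0.1390, 0.4334, 0.2674).
Drum 2:
Material balance + equilibrium reduce to Σ zᵢ(Kᵢ−1)/(1+ψ₂(Kᵢ−1)) = 0.
g(0) = ΣzᵢKᵢ − 1 = 1.191 and g(1) = 1 − Σzᵢ/Kᵢ = -0.179, so a root lies in (0, 1).
Newton–Raphson from ψ₂ = 0.46:
  ψ₂ = 0.460: g = 0.0960, g' = -0.727 → ψ₂ = 0.592
  ψ₂ = 0.592: g = 0.0118, g' = -0.566 → ψ₂ = 0.613
Converged at ψ₂ = 0.613.
  1: x = 0.029, y = 0.243
  2: x = 0.066, y = 0.185
  3: x = 0.548, y = 0.361
  4: x = 0.357, y = 0.211

y_4 (drum 2) = 0.211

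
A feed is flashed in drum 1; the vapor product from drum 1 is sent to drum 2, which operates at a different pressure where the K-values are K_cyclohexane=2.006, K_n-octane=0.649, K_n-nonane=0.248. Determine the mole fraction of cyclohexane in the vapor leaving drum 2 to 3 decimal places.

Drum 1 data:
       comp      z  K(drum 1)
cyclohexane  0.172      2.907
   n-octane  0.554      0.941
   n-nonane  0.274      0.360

y_cyclohexane (drum 2) = 0.598

Drum 1:
Let ψ₁ = V/F and solve Σ zᵢ(Kᵢ−1)/(1+ψ₁(Kᵢ−1)) = 0.
Feasibility: ΣzᵢKᵢ = 1.120, Σzᵢ/Kᵢ = 1.409 — both > 1, two phases present.
Newton iteration, ψ₁⁰ = 0.54:
  ψ₁ = 0.540: g = -0.1401, g' = -0.416 → ψ₁ = 0.203
  ψ₁ = 0.203: g = 0.0018, g' = -0.475 → ψ₁ = 0.207
Converged at ψ₁ = 0.207.
Drum-1 compositions:
  cyclohexane: x = 0.123, y = 0.359
  n-octane: x = 0.561, y = 0.528
  n-nonane: x = 0.316, y = 0.114
Drum-2 feed = drum-1 vapor: z₂ = (0.3586, 0.5278, 0.1137).
Drum 2:
Material balance + equilibrium reduce to Σ zᵢ(Kᵢ−1)/(1+ψ₂(Kᵢ−1)) = 0.
Check two-phase: ΣzᵢKᵢ = 1.090 > 1 and Σzᵢ/Kᵢ = 1.450 > 1, so g(0) = 0.090 > 0 and g(1) = -0.450 < 0.
Iterate (Newton) starting at ψ₂ = 0.5:
  ψ₂ = 0.500: g = -0.1217, g' = -0.421 → ψ₂ = 0.211
  ψ₂ = 0.211: g = -0.0042, g' = -0.414 → ψ₂ = 0.201
Converged at ψ₂ = 0.201.
  cyclohexane: x = 0.298, y = 0.598
  n-octane: x = 0.568, y = 0.369
  n-nonane: x = 0.134, y = 0.033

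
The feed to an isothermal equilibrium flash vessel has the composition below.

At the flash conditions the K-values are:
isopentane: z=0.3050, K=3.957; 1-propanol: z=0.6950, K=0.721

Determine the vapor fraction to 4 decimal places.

ψ = 0.8582

Material balance + equilibrium reduce to Σ zᵢ(Kᵢ−1)/(1+ψ(Kᵢ−1)) = 0.
Check two-phase: ΣzᵢKᵢ = 1.7080 > 1 and Σzᵢ/Kᵢ = 1.0410 > 1, so g(0) = 0.7080 > 0 and g(1) = -0.0410 < 0.
Newton–Raphson from ψ = 0.5:
  ψ = 0.5000: g = 0.13854, g' = -0.5072 → ψ = 0.7732
  ψ = 0.7732: g = 0.02721, g' = -0.3349 → ψ = 0.8544
  ψ = 0.8544: g = 0.00115, g' = -0.3077 → ψ = 0.8581
Converged at ψ = 0.8582.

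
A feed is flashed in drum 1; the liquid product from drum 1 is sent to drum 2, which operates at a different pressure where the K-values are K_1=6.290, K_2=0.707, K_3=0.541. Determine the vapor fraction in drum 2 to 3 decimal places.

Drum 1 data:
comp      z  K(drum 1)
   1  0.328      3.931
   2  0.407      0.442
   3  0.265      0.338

V/F (drum 2) = 0.312

Drum 1:
Material balance + equilibrium reduce to Σ zᵢ(Kᵢ−1)/(1+ψ₁(Kᵢ−1)) = 0.
Feasibility: ΣzᵢKᵢ = 1.559, Σzᵢ/Kᵢ = 1.788 — both > 1, two phases present.
Newton iteration, ψ₁⁰ = 0.5:
  ψ₁ = 0.500: g = -0.1873, g' = -0.967 → ψ₁ = 0.306
  ψ₁ = 0.306: g = 0.0126, g' = -1.149 → ψ₁ = 0.317
Converged at ψ₁ = 0.317.
Drum-1 compositions:
  1: x = 0.170, y = 0.668
  2: x = 0.495, y = 0.219
  3: x = 0.335, y = 0.113
Drum-2 feed = drum-1 liquid: z₂ = (0.1699, 0.4946, 0.3355).
Drum 2:
Newton–Raphson from ψ₂ = 0.36:
  ψ₂ = 0.360: g = -0.0370, g' = -0.718 → ψ₂ = 0.309
  ψ₂ = 0.309: g = 0.0028, g' = -0.834 → ψ₂ = 0.312
Converged at ψ₂ = 0.312.
  1: x = 0.064, y = 0.403
  2: x = 0.544, y = 0.385
  3: x = 0.392, y = 0.212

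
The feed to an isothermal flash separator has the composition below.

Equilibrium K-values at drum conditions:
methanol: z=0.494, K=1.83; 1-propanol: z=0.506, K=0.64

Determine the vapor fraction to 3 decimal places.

Rachford–Rice: g(ψ) = Σ zᵢ(Kᵢ−1)/(1+ψ(Kᵢ−1)) = 0.
Check two-phase: ΣzᵢKᵢ = 1.228 > 1 and Σzᵢ/Kᵢ = 1.061 > 1, so g(0) = 0.228 > 0 and g(1) = -0.061 < 0.
Newton iteration, ψ⁰ = 0.5:
  ψ = 0.500: g = 0.0676, g' = -0.267 → ψ = 0.753
  ψ = 0.753: g = 0.0025, g' = -0.252 → ψ = 0.763
Converged at ψ = 0.763.

ψ = 0.763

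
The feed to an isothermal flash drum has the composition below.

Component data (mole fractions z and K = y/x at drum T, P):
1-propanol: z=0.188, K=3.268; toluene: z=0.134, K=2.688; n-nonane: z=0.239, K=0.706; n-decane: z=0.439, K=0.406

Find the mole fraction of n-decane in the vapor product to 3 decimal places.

Rachford–Rice: g(β) = Σ zᵢ(Kᵢ−1)/(1+β(Kᵢ−1)) = 0.
g(0) = ΣzᵢKᵢ − 1 = 0.322 and g(1) = 1 − Σzᵢ/Kᵢ = -0.527, so a root lies in (0, 1).
Newton–Raphson from β = 0.35:
  β = 0.350: g = -0.0276, g' = -0.724 → β = 0.312
  β = 0.312: g = 0.0006, g' = -0.754 → β = 0.313
Converged at β = 0.313.
Compositions from xᵢ = zᵢ/(1+β(Kᵢ−1)), yᵢ = Kᵢxᵢ:
  1-propanol: x = 0.110, y = 0.360
  toluene: x = 0.088, y = 0.236
  n-nonane: x = 0.263, y = 0.186
  n-decane: x = 0.539, y = 0.219

y_n-decane = 0.219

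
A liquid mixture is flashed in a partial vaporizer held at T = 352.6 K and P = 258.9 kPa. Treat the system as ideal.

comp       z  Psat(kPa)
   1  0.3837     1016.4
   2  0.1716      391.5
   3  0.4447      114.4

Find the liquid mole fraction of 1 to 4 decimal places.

Raoult's law: Kᵢ = Pᵢˢᵃᵗ/P = Pᵢˢᵃᵗ/258.9.
  K_1 = 1016.4/258.9 = 3.925840, K_2 = 391.5/258.9 = 1.512167, K_3 = 114.4/258.9 = 0.441869
Rachford–Rice: g(V/F) = Σ zᵢ(Kᵢ−1)/(1+V/F(Kᵢ−1)) = 0.
Feasibility: ΣzᵢKᵢ = 1.9623, Σzᵢ/Kᵢ = 1.2176 — both > 1, two phases present.
Newton iteration, V/F⁰ = 0.5:
  V/F = 0.5000: g = 0.18151, g' = -0.8366 → V/F = 0.7170
  V/F = 0.7170: g = 0.01291, g' = -0.7514 → V/F = 0.7342
  V/F = 0.7342: g = -0.00001, g' = -0.7528 → V/F = 0.7341
Converged at V/F = 0.7341.
Compositions from xᵢ = zᵢ/(1+V/F(Kᵢ−1)), yᵢ = Kᵢxᵢ:
  1: x = 0.1219, y = 0.4785
  2: x = 0.1247, y = 0.1886
  3: x = 0.7534, y = 0.3329

x_1 = 0.1219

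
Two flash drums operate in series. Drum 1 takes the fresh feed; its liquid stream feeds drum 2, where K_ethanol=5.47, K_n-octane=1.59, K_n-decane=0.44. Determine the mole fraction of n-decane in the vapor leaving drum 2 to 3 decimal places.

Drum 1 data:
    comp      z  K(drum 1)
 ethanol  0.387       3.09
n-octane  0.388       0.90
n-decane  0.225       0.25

Drum 1:
Let ψ₁ = V/F and solve Σ zᵢ(Kᵢ−1)/(1+ψ₁(Kᵢ−1)) = 0.
Feasibility: ΣzᵢKᵢ = 1.601, Σzᵢ/Kᵢ = 1.456 — both > 1, two phases present.
Iterate (Newton) starting at ψ₁ = 0.66:
  ψ₁ = 0.660: g = -0.0358, g' = -0.799 → ψ₁ = 0.615
  ψ₁ = 0.615: g = -0.0008, g' = -0.764 → ψ₁ = 0.614
Converged at ψ₁ = 0.614.
Drum-1 compositions:
  ethanol: x = 0.169, y = 0.524
  n-octane: x = 0.413, y = 0.372
  n-decane: x = 0.417, y = 0.104
Drum-2 feed = drum-1 liquid: z₂ = (0.1695, 0.4134, 0.4171).
Drum 2:
Rachford–Rice: g(ψ₂) = Σ zᵢ(Kᵢ−1)/(1+ψ₂(Kᵢ−1)) = 0.
g(0) = ΣzᵢKᵢ − 1 = 0.768 and g(1) = 1 − Σzᵢ/Kᵢ = -0.239, so a root lies in (0, 1).
Newton–Raphson from ψ₂ = 0.5:
  ψ₂ = 0.500: g = 0.0981, g' = -0.662 → ψ₂ = 0.648
  ψ₂ = 0.648: g = 0.0041, g' = -0.621 → ψ₂ = 0.655
Converged at ψ₂ = 0.655.
  ethanol: x = 0.043, y = 0.236
  n-octane: x = 0.298, y = 0.474
  n-decane: x = 0.659, y = 0.290

y_n-decane (drum 2) = 0.290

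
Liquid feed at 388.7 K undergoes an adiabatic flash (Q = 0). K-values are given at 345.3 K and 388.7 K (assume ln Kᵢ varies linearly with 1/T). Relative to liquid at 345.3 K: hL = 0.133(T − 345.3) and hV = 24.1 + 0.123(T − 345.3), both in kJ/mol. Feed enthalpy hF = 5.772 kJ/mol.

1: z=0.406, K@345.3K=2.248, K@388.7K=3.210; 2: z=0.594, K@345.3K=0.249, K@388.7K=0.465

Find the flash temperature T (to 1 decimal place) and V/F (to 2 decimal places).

T = 356.6 K, V/F = 0.18

Adiabatic flash: solve Rachford–Rice at each trial T, then check hF = ψ·hV(T) + (1−ψ)·hL(T).
  T = 345.3 K: K = (2.248, 0.249), RR gives ψ = 0.065, H_out = 1.558 kJ/mol
  T = 388.7 K: K = (3.210, 0.465), RR gives ψ = 0.490, H_out = 17.371 kJ/mol
  T = 367.0 K: K = (2.715, 0.347), RR gives ψ = 0.275, H_out = 9.453 kJ/mol
  T = 356.1 K: K = (2.476, 0.295), RR gives ψ = 0.174, H_out = 5.601 kJ/mol
  T = 361.6 K: K = (2.596, 0.320), RR gives ψ = 0.225, H_out = 7.558 kJ/mol
  T = 358.9 K: K = (2.537, 0.308), RR gives ψ = 0.200, H_out = 6.602 kJ/mol
  T = 357.5 K: K = (2.507, 0.301), RR gives ψ = 0.187, H_out = 6.103 kJ/mol
Linear interpolation between T = 356.1 (H_out = 5.601) and T = 357.5 (H_out = 6.103) on hF = 5.772 gives T ≈ 356.6 K, at which ψ = 0.18.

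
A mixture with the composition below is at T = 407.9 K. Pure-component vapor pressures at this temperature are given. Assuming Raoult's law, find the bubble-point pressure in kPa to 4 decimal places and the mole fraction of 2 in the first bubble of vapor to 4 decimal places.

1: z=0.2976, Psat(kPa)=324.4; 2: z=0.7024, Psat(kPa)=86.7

At the bubble point ψ → 0, so ΣzᵢKᵢ = 1 with Kᵢ = Pᵢˢᵃᵗ/P ⇒ P = ΣzᵢPᵢˢᵃᵗ.
P = 0.2976·324.4 + 0.7024·86.7 = 157.4395 kPa
yᵢ = zᵢPᵢˢᵃᵗ/P ⇒ y_2 = 0.7024·86.7/157.4395 = 0.3868

Pbub = 157.4395 kPa, y_2 = 0.3868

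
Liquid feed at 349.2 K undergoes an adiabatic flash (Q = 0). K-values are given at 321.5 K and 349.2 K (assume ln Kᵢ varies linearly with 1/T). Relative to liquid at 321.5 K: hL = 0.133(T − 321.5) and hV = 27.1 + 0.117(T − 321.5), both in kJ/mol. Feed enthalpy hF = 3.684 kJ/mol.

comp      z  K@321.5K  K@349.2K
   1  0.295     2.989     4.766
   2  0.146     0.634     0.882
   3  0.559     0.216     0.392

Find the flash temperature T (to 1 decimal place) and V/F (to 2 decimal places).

T = 325.5 K, V/F = 0.12

Adiabatic flash: solve Rachford–Rice at each trial T, then check hF = ψ·hV(T) + (1−ψ)·hL(T).
  T = 321.5 K: K = (2.989, 0.634, 0.216), RR gives ψ = 0.067, H_out = 1.824 kJ/mol
  T = 349.2 K: K = (4.766, 0.882, 0.392), RR gives ψ = 0.377, H_out = 13.737 kJ/mol
  T = 335.4 K: K = (3.814, 0.753, 0.295), RR gives ψ = 0.226, H_out = 7.932 kJ/mol
  T = 328.4 K: K = (3.382, 0.692, 0.253), RR gives ψ = 0.150, H_out = 4.972 kJ/mol
  T = 324.9 K: K = (3.179, 0.662, 0.234), RR gives ψ = 0.110, H_out = 3.416 kJ/mol
  T = 326.6 K: K = (3.277, 0.677, 0.243), RR gives ψ = 0.130, H_out = 4.180 kJ/mol
Linear interpolation between T = 324.9 (H_out = 3.416) and T = 326.6 (H_out = 4.180) on hF = 3.684 gives T ≈ 325.5 K, at which ψ = 0.12.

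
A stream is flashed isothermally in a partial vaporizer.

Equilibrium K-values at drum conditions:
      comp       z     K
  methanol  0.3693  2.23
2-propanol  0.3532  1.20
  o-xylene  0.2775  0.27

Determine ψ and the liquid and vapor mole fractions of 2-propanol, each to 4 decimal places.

ψ = 0.5437, x_2-propanol = 0.3186, y_2-propanol = 0.3823

Rachford–Rice: g(ψ) = Σ zᵢ(Kᵢ−1)/(1+ψ(Kᵢ−1)) = 0.
Check two-phase: ΣzᵢKᵢ = 1.3223 > 1 and Σzᵢ/Kᵢ = 1.4877 > 1, so g(0) = 0.3223 > 0 and g(1) = -0.4877 < 0.
Iterate (Newton) starting at ψ = 0.5:
  ψ = 0.5000: g = 0.02646, g' = -0.5926 → ψ = 0.5447
  ψ = 0.5447: g = -0.00057, g' = -0.6194 → ψ = 0.5437
Converged at ψ = 0.5437.
Compositions from xᵢ = zᵢ/(1+ψ(Kᵢ−1)), yᵢ = Kᵢxᵢ:
  methanol: x = 0.2213, y = 0.4935
  2-propanol: x = 0.3186, y = 0.3823
  o-xylene: x = 0.4601, y = 0.1242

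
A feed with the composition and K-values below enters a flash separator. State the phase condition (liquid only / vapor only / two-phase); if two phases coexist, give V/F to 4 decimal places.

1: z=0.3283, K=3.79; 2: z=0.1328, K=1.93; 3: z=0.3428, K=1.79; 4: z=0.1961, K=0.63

vapor only

ΣzᵢKᵢ = 2.2377; Σzᵢ/Kᵢ = 0.6582.
Since Σzᵢ/Kᵢ < 1 the mixture is above its dew point — single vapor phase.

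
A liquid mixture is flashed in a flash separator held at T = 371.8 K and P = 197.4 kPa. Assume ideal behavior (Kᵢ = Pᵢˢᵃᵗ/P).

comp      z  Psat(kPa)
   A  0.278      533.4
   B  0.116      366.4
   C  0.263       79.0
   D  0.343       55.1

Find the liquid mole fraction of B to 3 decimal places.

x_B = 0.102

Raoult's law: Kᵢ = Pᵢˢᵃᵗ/P = Pᵢˢᵃᵗ/197.4.
  K_A = 533.4/197.4 = 2.70213, K_B = 366.4/197.4 = 1.85613, K_C = 79.0/197.4 = 0.40020, K_D = 55.1/197.4 = 0.27913
Let β = V/F and solve Σ zᵢ(Kᵢ−1)/(1+β(Kᵢ−1)) = 0.
Check two-phase: ΣzᵢKᵢ = 1.167 > 1 and Σzᵢ/Kᵢ = 2.051 > 1, so g(0) = 0.167 > 0 and g(1) = -1.051 < 0.
Newton–Raphson from β = 0.5:
  β = 0.500: g = -0.2868, g' = -0.906 → β = 0.183
  β = 0.183: g = -0.0157, g' = -0.887 → β = 0.166
Converged at β = 0.166.
Compositions from xᵢ = zᵢ/(1+β(Kᵢ−1)), yᵢ = Kᵢxᵢ:
  A: x = 0.217, y = 0.586
  B: x = 0.102, y = 0.189
  C: x = 0.292, y = 0.117
  D: x = 0.390, y = 0.109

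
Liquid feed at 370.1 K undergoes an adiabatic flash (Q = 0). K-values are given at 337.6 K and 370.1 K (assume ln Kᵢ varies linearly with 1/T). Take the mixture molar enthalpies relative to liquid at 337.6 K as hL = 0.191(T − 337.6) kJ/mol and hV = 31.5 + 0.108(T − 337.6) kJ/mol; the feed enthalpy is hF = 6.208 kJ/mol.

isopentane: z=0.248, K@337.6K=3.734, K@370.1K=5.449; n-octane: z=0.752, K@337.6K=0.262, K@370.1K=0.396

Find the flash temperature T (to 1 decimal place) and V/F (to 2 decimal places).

Adiabatic flash: solve Rachford–Rice at each trial T, then check hF = ψ·hV(T) + (1−ψ)·hL(T).
  T = 337.6 K: K = (3.734, 0.262), RR gives ψ = 0.061, H_out = 1.921 kJ/mol
  T = 370.1 K: K = (5.449, 0.396), RR gives ψ = 0.242, H_out = 13.165 kJ/mol
  T = 353.9 K: K = (4.553, 0.325), RR gives ψ = 0.156, H_out = 7.815 kJ/mol
  T = 345.8 K: K = (4.135, 0.293), RR gives ψ = 0.111, H_out = 4.983 kJ/mol
  T = 349.9 K: K = (4.344, 0.309), RR gives ψ = 0.134, H_out = 6.436 kJ/mol
  T = 347.9 K: K = (4.241, 0.301), RR gives ψ = 0.123, H_out = 5.733 kJ/mol
  T = 348.9 K: K = (4.293, 0.305), RR gives ψ = 0.128, H_out = 6.085 kJ/mol
  T = 349.4 K: K = (4.318, 0.307), RR gives ψ = 0.131, H_out = 6.261 kJ/mol
Linear interpolation between T = 348.9 (H_out = 6.085) and T = 349.4 (H_out = 6.261) on hF = 6.208 gives T ≈ 349.2 K, at which ψ = 0.13.

T = 349.2 K, V/F = 0.13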